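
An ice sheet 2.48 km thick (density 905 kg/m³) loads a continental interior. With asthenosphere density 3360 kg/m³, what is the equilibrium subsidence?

Balancing pressure at the compensation depth: the ice load ρ_ice t is balanced by mantle displaced below, ρ_m s.
s = t ρ_ice / ρ_m = 2.48 km × 905/3360 = 0.668 km.

0.668 km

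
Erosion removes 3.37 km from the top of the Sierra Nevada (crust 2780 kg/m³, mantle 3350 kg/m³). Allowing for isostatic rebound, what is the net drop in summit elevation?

0.573 km

Rebound u = e ρ_c/ρ_m = 3.37 km × 2780/3350 = 2.797 km.
Net surface drop = e − u = 3.37 km − 2.797 km = e (ρ_m − ρ_c)/ρ_m = 0.573 km.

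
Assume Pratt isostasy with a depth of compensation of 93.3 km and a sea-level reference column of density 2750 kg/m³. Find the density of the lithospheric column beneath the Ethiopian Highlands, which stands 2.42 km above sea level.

Pratt balance: ρ_ref D = ρ (D + h).
ρ = ρ_ref D/(D + h) = 2750 × 93.3 km/(93.3 km + 2.42 km) = 2680 kg/m³.

2680 kg/m³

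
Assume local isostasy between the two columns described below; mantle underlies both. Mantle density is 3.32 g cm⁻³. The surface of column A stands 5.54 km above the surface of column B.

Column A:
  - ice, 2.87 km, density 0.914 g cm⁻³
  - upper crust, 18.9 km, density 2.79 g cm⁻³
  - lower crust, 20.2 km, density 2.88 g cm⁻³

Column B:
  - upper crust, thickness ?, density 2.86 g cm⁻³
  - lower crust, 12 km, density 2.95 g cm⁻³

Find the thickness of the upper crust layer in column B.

6.47 km

Take the compensation level at the base of the deeper column (depth z_c below the surface of column A) and equate Σ ρ_i t_i down to z_c; mantle fills any gap and the z_c terms cancel.
Column A: 2.87×0.914 + 18.9×2.79 + 20.2×2.88 + (z_c − 41.97)×3.32
Column B: 5.54×0 + x×2.86 + 12×2.95 + (z_c − 5.54 − 12 − x)×3.32
The z_c×3.32 term appears on both sides and cancels. Collect the known terms of each column as K = Σ(ρt)_known − 3.32 × (depth of known layers): K_A = 113.53018 − 3.32×41.97 = −25.81022; K_B = 35.4 − 3.32×(5.54 + 12) = −22.8328.
Balance: K_A = K_B − x×(3.32 − 2.86), so x = (K_B − K_A)/(3.32 − 2.86) = 2.97742/0.46 = 6.47 km.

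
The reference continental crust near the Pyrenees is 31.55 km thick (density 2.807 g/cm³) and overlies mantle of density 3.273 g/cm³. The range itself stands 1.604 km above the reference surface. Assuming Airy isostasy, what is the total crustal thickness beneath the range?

Root depth r = h ρ_c / (ρ_m − ρ_c) = 1.604 km × 2.807 / 0.466 = 9.662 km.
Total thickness = T + h + r = 31.55 km + 1.604 km + 9.662 km = 42.8 km.

42.8 km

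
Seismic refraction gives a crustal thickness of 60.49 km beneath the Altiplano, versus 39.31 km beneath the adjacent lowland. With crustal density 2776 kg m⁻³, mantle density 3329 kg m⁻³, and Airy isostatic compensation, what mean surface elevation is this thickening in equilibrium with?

Excess crust Δ = 60.49 km − 39.31 km = 21.18 km, split between elevation h and root r with h + r = Δ.
Airy balance ρ_c h = (ρ_m − ρ_c) r gives r = h ρ_c/(ρ_m − ρ_c), so h (1 + ρ_c/(ρ_m − ρ_c)) = Δ, i.e. h = Δ (ρ_m − ρ_c)/ρ_m.
h = 21.18 km × 553/3329 = 3.52 km.

3.52 km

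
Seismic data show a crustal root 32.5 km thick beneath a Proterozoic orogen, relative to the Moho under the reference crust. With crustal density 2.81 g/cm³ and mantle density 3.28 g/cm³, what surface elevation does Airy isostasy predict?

Equating mass per unit area of the two columns: ρ_c h = (ρ_m − ρ_c) r.
h = r (ρ_m − ρ_c) / ρ_c = 32.5 km × (3.28 − 2.81) / 2.81 = 5.44 km.

5.44 km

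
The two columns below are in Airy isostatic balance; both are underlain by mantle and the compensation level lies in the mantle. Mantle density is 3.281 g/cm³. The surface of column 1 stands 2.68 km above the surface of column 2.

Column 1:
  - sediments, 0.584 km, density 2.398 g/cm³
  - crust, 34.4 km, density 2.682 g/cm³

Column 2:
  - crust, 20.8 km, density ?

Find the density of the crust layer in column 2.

2.69 g/cm³

Take the compensation level at the base of the deeper column (depth z_c below the surface of column 1) and equate Σ ρ_i t_i down to z_c; mantle fills any gap and the z_c terms cancel.
Column 1: 0.584×2.398 + 34.4×2.682 + (z_c − 34.984)×3.281
Column 2: 2.68×0 + 20.8×ρ + (z_c − 2.68 − 20.8)×3.281
The z_c×3.281 term appears on both sides and cancels. Collect the known terms of each column as K = Σ(ρt)_known − 3.281 × (depth of known layers): K_1 = 93.661232 − 3.281×34.984 = −21.121272; K_2 = 0 − 3.281×(2.68 + 20.8) = −77.03788.
Balance: K_1 = K_2 + 20.8×ρ, so ρ = (K_1 − K_2)/20.8 = 55.9166/20.8 = 2.69 g/cm³.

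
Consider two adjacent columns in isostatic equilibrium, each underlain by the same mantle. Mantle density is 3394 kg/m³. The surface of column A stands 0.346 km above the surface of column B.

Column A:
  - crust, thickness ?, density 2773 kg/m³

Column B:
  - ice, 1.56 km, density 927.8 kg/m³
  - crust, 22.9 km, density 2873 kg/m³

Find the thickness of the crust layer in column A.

Take the compensation level at the base of the deeper column (depth z_c below the surface of column A) and equate Σ ρ_i t_i down to z_c; mantle fills any gap and the z_c terms cancel.
Column A: x×2773 + (z_c − 0 − x)×3394
Column B: 0.346×0 + 1.56×927.8 + 22.9×2873 + (z_c − 0.346 − 24.46)×3394
The z_c×3394 term appears on both sides and cancels. Collect the known terms of each column as K = Σ(ρt)_known − 3394 × (depth of known layers): K_A = 0 − 3394×0 = 0; K_B = 67239.068 − 3394×(0.346 + 24.46) = −16952.496.
Balance: K_A − x×(3394 − 2773) = K_B, so x = (K_A − K_B)/(3394 − 2773) = 16952.5/621 = 27.3 km.

27.3 km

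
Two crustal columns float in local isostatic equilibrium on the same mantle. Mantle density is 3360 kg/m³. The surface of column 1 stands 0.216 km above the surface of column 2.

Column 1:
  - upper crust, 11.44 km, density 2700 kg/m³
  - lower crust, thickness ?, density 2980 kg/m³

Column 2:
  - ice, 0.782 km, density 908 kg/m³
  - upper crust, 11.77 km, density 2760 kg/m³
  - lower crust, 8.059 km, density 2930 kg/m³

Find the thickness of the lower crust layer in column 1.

Take the compensation level at the base of the deeper column (depth z_c below the surface of column 1) and equate Σ ρ_i t_i down to z_c; mantle fills any gap and the z_c terms cancel.
Column 1: 11.44×2700 + x×2980 + (z_c − 11.44 − x)×3360
Column 2: 0.216×0 + 0.782×908 + 11.77×2760 + 8.059×2930 + (z_c − 0.216 − 20.611)×3360
The z_c×3360 term appears on both sides and cancels. Collect the known terms of each column as K = Σ(ρt)_known − 3360 × (depth of known layers): K_1 = 30888 − 3360×11.44 = −7550.4; K_2 = 56808.126 − 3360×(0.216 + 20.611) = −13170.594.
Balance: K_1 − x×(3360 − 2980) = K_2, so x = (K_1 − K_2)/(3360 − 2980) = 5620.19/380 = 14.8 km.

14.8 km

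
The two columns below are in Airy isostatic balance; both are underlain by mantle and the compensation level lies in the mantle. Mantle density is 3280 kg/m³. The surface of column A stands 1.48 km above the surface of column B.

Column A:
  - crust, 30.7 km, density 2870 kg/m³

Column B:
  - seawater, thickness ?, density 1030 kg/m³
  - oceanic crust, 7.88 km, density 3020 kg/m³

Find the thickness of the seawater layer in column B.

Take the compensation level at the base of the deeper column (depth z_c below the surface of column A) and equate Σ ρ_i t_i down to z_c; mantle fills any gap and the z_c terms cancel.
Column A: 30.7×2870 + (z_c − 30.7)×3280
Column B: 1.48×0 + x×1030 + 7.88×3020 + (z_c − 1.48 − 7.88 − x)×3280
The z_c×3280 term appears on both sides and cancels. Collect the known terms of each column as K = Σ(ρt)_known − 3280 × (depth of known layers): K_A = 88109 − 3280×30.7 = −12587; K_B = 23797.6 − 3280×(1.48 + 7.88) = −6903.2.
Balance: K_A = K_B − x×(3280 − 1030), so x = (K_B − K_A)/(3280 − 1030) = 5683.8/2250 = 2.53 km.

2.53 km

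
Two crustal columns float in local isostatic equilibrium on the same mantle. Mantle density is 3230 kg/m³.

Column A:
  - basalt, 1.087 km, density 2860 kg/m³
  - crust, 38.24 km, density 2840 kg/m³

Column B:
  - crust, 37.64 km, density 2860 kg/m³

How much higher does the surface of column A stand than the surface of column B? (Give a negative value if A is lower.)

For any compensation level in the mantle, the mantle terms cancel and isostasy reduces to e = (Σt_A − Σt_B) − (Σ(ρt)_A − Σ(ρt)_B) / ρ_m.
Σt_A = 39.327 km; Σt_B = 37.64 km; Σ(ρt)_A = 111710.42; Σ(ρt)_B = 107650.4 (in km·kg/m³).
e = (39.327 − 37.64) − (111710.42 − 107650.4) / 3230 = 0.43 km.

0.43 km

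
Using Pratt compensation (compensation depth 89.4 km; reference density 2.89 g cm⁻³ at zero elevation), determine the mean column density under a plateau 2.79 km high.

Pratt balance: ρ_ref D = ρ (D + h).
ρ = ρ_ref D/(D + h) = 2.89 × 89.4 km/(89.4 km + 2.79 km) = 2.8 g cm⁻³.

2.8 g cm⁻³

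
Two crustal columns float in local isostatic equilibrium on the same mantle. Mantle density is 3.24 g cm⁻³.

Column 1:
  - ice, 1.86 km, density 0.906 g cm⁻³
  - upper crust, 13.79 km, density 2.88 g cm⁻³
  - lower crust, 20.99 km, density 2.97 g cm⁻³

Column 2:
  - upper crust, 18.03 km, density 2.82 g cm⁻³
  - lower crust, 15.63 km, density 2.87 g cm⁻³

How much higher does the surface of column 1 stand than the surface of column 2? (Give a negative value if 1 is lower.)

0.499 km

For any compensation level in the mantle, the mantle terms cancel and isostasy reduces to e = (Σt_1 − Σt_2) − (Σ(ρt)_1 − Σ(ρt)_2) / ρ_m.
Σt_1 = 36.64 km; Σt_2 = 33.66 km; Σ(ρt)_1 = 103.74066; Σ(ρt)_2 = 95.7027 (in km·g cm⁻³).
e = (36.64 − 33.66) − (103.74066 − 95.7027) / 3.24 = 0.499 km.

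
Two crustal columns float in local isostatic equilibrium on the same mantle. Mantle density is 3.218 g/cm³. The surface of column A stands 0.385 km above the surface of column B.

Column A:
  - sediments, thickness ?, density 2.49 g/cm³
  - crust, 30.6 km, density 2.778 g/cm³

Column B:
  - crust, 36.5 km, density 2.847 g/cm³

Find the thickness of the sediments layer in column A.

Take the compensation level at the base of the deeper column (depth z_c below the surface of column A) and equate Σ ρ_i t_i down to z_c; mantle fills any gap and the z_c terms cancel.
Column A: x×2.49 + 30.6×2.778 + (z_c − 30.6 − x)×3.218
Column B: 0.385×0 + 36.5×2.847 + (z_c − 0.385 − 36.5)×3.218
The z_c×3.218 term appears on both sides and cancels. Collect the known terms of each column as K = Σ(ρt)_known − 3.218 × (depth of known layers): K_A = 85.0068 − 3.218×30.6 = −13.464; K_B = 103.9155 − 3.218×(0.385 + 36.5) = −14.78043.
Balance: K_A − x×(3.218 − 2.49) = K_B, so x = (K_A − K_B)/(3.218 − 2.49) = 1.31643/0.728 = 1.81 km.

1.81 km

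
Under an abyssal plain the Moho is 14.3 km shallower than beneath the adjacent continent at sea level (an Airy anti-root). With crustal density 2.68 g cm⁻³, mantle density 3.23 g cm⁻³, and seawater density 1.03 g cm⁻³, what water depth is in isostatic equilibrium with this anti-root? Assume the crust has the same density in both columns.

Replacing a thickness d of crust by seawater at the top must be balanced by replacing crust with mantle at the base: d (ρ_c − ρ_w) = a (ρ_m − ρ_c).
d = a (ρ_m − ρ_c)/(ρ_c − ρ_w) = 14.3 km × 0.55/1.65 = 4.77 km.

4.77 km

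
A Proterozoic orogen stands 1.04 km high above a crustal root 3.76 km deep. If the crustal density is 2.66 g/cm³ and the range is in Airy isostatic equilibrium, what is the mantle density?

Airy balance: ρ_c h = (ρ_m − ρ_c) r → ρ_m = ρ_c (1 + h/r).
ρ_m = 2.66 × (1 + 1.04 km/3.76 km) = 3.4 g/cm³.

3.4 g/cm³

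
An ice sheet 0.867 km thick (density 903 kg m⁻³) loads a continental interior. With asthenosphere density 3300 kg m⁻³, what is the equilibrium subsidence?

0.237 km

Balancing pressure at the compensation depth: the ice load ρ_ice t is balanced by mantle displaced below, ρ_m s.
s = t ρ_ice / ρ_m = 0.867 km × 903/3300 = 0.237 km.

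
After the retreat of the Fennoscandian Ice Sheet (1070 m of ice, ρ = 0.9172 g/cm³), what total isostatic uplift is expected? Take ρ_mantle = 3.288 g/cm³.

Removing the load lets mantle flow back in; uplift u satisfies ρ_ice t = ρ_m u.
u = t ρ_ice/ρ_m = 1070 m × 0.9172/3.288 = 298 m.

298 m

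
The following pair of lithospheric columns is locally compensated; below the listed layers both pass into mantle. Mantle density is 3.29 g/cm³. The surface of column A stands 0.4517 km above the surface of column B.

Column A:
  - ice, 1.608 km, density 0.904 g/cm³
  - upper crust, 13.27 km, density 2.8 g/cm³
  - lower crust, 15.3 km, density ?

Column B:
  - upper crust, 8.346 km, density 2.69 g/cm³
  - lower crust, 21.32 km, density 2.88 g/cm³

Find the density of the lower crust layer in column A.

2.97 g/cm³

Take the compensation level at the base of the deeper column (depth z_c below the surface of column A) and equate Σ ρ_i t_i down to z_c; mantle fills any gap and the z_c terms cancel.
Column A: 1.608×0.904 + 13.27×2.8 + 15.3×ρ + (z_c − 30.178)×3.29
Column B: 0.4517×0 + 8.346×2.69 + 21.32×2.88 + (z_c − 0.4517 − 29.666)×3.29
The z_c×3.29 term appears on both sides and cancels. Collect the known terms of each column as K = Σ(ρt)_known − 3.29 × (depth of known layers): K_A = 38.609632 − 3.29×30.178 = −60.675988; K_B = 83.85234 − 3.29×(0.4517 + 29.666) = −15.234893.
Balance: K_A + 15.3×ρ = K_B, so ρ = (K_B − K_A)/15.3 = 45.4411/15.3 = 2.97 g/cm³.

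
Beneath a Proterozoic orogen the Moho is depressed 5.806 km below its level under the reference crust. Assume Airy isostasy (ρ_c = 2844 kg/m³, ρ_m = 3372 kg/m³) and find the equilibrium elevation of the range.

1.08 km

In Airy isostatic equilibrium: ρ_c h = (ρ_m − ρ_c) r.
h = r (ρ_m − ρ_c) / ρ_c = 5.806 km × (3372 − 2844) / 2844 = 1.08 km.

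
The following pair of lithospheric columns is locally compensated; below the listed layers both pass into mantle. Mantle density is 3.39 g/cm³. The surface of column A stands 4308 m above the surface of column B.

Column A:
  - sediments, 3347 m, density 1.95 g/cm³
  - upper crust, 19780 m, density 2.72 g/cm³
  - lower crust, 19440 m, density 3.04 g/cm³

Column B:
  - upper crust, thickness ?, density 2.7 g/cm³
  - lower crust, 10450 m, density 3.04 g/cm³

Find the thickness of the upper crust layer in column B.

Take the compensation level at the base of the deeper column (depth z_c below the surface of column A) and equate Σ ρ_i t_i down to z_c; mantle fills any gap and the z_c terms cancel.
Column A: 3347×1.95 + 19780×2.72 + 19440×3.04 + (z_c − 42567)×3.39
Column B: 4308×0 + x×2.7 + 10450×3.04 + (z_c − 4308 − 10450 − x)×3.39
The z_c×3.39 term appears on both sides and cancels. Collect the known terms of each column as K = Σ(ρt)_known − 3.39 × (depth of known layers): K_A = 119425.85 − 3.39×42567 = −24876.28; K_B = 31768 − 3.39×(4308 + 10450) = −18261.62.
Balance: K_A = K_B − x×(3.39 − 2.7), so x = (K_B − K_A)/(3.39 − 2.7) = 6614.66/0.69 = 9590 m.

9590 m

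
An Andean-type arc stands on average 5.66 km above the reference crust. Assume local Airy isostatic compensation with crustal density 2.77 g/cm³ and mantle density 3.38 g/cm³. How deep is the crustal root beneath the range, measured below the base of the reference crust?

25.7 km

Balancing pressure at the compensation depth: the weight of the topography is balanced by the buoyancy of the root, ρ_c h = (ρ_m − ρ_c) r.
r = h · ρ_c / (ρ_m − ρ_c) = 5.66 km × 2.77 / (3.38 − 2.77) = 25.7 km.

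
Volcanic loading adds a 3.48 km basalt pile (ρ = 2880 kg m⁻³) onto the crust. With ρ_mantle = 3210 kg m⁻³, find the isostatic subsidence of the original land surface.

Subaerial loading: s = t ρ_load / ρ_m.
s = 3.48 km × 2880/3210 = 3.12 km.

3.12 km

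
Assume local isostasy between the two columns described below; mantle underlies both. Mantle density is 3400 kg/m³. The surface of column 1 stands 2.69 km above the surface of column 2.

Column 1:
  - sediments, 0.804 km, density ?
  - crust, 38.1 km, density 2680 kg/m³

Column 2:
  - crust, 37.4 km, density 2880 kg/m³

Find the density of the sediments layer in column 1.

Take the compensation level at the base of the deeper column (depth z_c below the surface of column 1) and equate Σ ρ_i t_i down to z_c; mantle fills any gap and the z_c terms cancel.
Column 1: 0.804×ρ + 38.1×2680 + (z_c − 38.904)×3400
Column 2: 2.69×0 + 37.4×2880 + (z_c − 2.69 − 37.4)×3400
The z_c×3400 term appears on both sides and cancels. Collect the known terms of each column as K = Σ(ρt)_known − 3400 × (depth of known layers): K_1 = 102108 − 3400×38.904 = −30165.6; K_2 = 107712 − 3400×(2.69 + 37.4) = −28594.
Balance: K_1 + 0.804×ρ = K_2, so ρ = (K_2 − K_1)/0.804 = 1571.6/0.804 = 1950 kg/m³.

1950 kg/m³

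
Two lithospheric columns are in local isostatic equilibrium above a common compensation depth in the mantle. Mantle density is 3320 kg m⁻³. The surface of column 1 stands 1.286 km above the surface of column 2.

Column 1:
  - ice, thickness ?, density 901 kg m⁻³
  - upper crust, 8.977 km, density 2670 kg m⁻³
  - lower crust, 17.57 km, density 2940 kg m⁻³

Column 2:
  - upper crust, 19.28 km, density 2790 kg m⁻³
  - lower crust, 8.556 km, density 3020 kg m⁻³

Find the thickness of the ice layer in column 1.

1.88 km

Take the compensation level at the base of the deeper column (depth z_c below the surface of column 1) and equate Σ ρ_i t_i down to z_c; mantle fills any gap and the z_c terms cancel.
Column 1: x×901 + 8.977×2670 + 17.57×2940 + (z_c − 26.547 − x)×3320
Column 2: 1.286×0 + 19.28×2790 + 8.556×3020 + (z_c − 1.286 − 27.836)×3320
The z_c×3320 term appears on both sides and cancels. Collect the known terms of each column as K = Σ(ρt)_known − 3320 × (depth of known layers): K_1 = 75624.39 − 3320×26.547 = −12511.65; K_2 = 79630.32 − 3320×(1.286 + 27.836) = −17054.72.
Balance: K_1 − x×(3320 − 901) = K_2, so x = (K_1 − K_2)/(3320 − 901) = 4543.07/2419 = 1.88 km.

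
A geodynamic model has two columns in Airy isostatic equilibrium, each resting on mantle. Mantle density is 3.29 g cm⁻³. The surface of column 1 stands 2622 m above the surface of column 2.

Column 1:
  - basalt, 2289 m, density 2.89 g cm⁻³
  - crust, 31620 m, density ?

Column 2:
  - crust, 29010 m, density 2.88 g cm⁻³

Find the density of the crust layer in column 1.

Take the compensation level at the base of the deeper column (depth z_c below the surface of column 1) and equate Σ ρ_i t_i down to z_c; mantle fills any gap and the z_c terms cancel.
Column 1: 2289×2.89 + 31620×ρ + (z_c − 33909)×3.29
Column 2: 2622×0 + 29010×2.88 + (z_c − 2622 − 29010)×3.29
The z_c×3.29 term appears on both sides and cancels. Collect the known terms of each column as K = Σ(ρt)_known − 3.29 × (depth of known layers): K_1 = 6615.21 − 3.29×33909 = −104945.4; K_2 = 83548.8 − 3.29×(2622 + 29010) = −20520.48.
Balance: K_1 + 31620×ρ = K_2, so ρ = (K_2 − K_1)/31620 = 84424.9/31620 = 2.67 g cm⁻³.

2.67 g cm⁻³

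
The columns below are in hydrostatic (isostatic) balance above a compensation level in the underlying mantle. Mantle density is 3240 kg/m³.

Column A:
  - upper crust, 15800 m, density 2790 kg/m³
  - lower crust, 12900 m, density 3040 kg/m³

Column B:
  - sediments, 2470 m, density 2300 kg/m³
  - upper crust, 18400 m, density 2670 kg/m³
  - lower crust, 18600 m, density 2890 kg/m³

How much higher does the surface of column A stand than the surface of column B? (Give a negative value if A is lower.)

For any compensation level in the mantle, the mantle terms cancel and isostasy reduces to e = (Σt_A − Σt_B) − (Σ(ρt)_A − Σ(ρt)_B) / ρ_m.
Σt_A = 28700 m; Σt_B = 39470 m; Σ(ρt)_A = 83298000; Σ(ρt)_B = 108563000 (in m·kg/m³).
e = (28700 − 39470) − (83298000 − 108563000) / 3240 = −2970 m.

−2970 m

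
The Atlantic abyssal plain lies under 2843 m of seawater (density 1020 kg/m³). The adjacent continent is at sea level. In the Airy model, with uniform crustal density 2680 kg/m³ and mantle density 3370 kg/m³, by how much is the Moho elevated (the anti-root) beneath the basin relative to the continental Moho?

Isostatic balance requires: replacing crust with seawater at the top is compensated by replacing crust with mantle at the base: d (ρ_c − ρ_w) = a (ρ_m − ρ_c).
a = d (ρ_c − ρ_w)/(ρ_m − ρ_c) = 2843 m × 1660/690 = 6840 m.

6840 m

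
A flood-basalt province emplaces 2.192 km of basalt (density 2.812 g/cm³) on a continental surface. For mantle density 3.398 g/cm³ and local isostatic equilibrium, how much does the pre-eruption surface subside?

Subaerial loading: s = t ρ_load / ρ_m.
s = 2.192 km × 2.812/3.398 = 1.81 km.

1.81 km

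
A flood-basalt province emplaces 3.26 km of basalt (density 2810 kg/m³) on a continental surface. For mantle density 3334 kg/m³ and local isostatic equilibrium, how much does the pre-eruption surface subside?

Subaerial loading: s = t ρ_load / ρ_m.
s = 3.26 km × 2810/3334 = 2.75 km.

2.75 km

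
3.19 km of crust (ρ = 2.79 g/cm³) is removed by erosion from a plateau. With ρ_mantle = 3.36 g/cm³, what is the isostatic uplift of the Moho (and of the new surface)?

Unloading: uplift u = e ρ_c/ρ_m = 3.19 km × 2.79/3.36 = 2.65 km.

2.65 km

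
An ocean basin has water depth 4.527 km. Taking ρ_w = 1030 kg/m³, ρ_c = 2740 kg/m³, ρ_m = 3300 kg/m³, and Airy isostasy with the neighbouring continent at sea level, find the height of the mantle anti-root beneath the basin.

13.8 km

Equating mass per unit area of the two columns: replacing crust with seawater at the top is compensated by replacing crust with mantle at the base: d (ρ_c − ρ_w) = a (ρ_m − ρ_c).
a = d (ρ_c − ρ_w)/(ρ_m − ρ_c) = 4.527 km × 1710/560 = 13.8 km.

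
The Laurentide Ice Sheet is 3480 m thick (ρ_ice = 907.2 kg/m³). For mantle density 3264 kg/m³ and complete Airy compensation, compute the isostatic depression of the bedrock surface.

Equating mass per unit area of the two columns: the ice load ρ_ice t is balanced by mantle displaced below, ρ_m s.
s = t ρ_ice / ρ_m = 3480 m × 907.2/3264 = 967 m.

967 m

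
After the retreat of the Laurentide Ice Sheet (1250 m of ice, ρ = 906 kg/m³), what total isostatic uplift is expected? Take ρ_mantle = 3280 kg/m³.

345 m

Removing the load lets mantle flow back in; uplift u satisfies ρ_ice t = ρ_m u.
u = t ρ_ice/ρ_m = 1250 m × 906/3280 = 345 m.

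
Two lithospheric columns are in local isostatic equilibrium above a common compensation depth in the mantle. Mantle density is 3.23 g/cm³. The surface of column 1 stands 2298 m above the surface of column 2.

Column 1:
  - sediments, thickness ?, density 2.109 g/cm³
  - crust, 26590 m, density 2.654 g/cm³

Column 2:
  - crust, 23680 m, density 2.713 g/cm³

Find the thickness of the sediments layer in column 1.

3880 m

Take the compensation level at the base of the deeper column (depth z_c below the surface of column 1) and equate Σ ρ_i t_i down to z_c; mantle fills any gap and the z_c terms cancel.
Column 1: x×2.109 + 26590×2.654 + (z_c − 26590 − x)×3.23
Column 2: 2298×0 + 23680×2.713 + (z_c − 2298 − 23680)×3.23
The z_c×3.23 term appears on both sides and cancels. Collect the known terms of each column as K = Σ(ρt)_known − 3.23 × (depth of known layers): K_1 = 70569.86 − 3.23×26590 = −15315.84; K_2 = 64243.84 − 3.23×(2298 + 23680) = −19665.1.
Balance: K_1 − x×(3.23 − 2.109) = K_2, so x = (K_1 − K_2)/(3.23 − 2.109) = 4349.26/1.121 = 3880 m.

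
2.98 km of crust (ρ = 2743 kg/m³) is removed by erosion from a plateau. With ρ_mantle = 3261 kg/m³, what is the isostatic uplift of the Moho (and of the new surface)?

Unloading: uplift u = e ρ_c/ρ_m = 2.98 km × 2743/3261 = 2.51 km.

2.51 km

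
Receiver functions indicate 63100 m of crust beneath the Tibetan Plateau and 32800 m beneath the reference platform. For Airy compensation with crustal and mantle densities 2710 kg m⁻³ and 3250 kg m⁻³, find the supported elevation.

Excess crust Δ = 63100 m − 32800 m = 30300 m, split between elevation h and root r with h + r = Δ.
Airy balance ρ_c h = (ρ_m − ρ_c) r gives r = h ρ_c/(ρ_m − ρ_c), so h (1 + ρ_c/(ρ_m − ρ_c)) = Δ, i.e. h = Δ (ρ_m − ρ_c)/ρ_m.
h = 30300 m × 540/3250 = 5030 m.

5030 m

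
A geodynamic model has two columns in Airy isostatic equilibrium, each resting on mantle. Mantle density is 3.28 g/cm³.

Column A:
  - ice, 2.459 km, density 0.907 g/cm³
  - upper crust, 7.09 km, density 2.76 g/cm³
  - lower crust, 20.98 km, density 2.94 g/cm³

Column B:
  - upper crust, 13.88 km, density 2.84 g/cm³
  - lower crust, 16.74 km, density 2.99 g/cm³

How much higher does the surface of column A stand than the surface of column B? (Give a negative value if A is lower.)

1.74 km

For any compensation level in the mantle, the mantle terms cancel and isostasy reduces to e = (Σt_A − Σt_B) − (Σ(ρt)_A − Σ(ρt)_B) / ρ_m.
Σt_A = 30.529 km; Σt_B = 30.62 km; Σ(ρt)_A = 83.479913; Σ(ρt)_B = 89.4718 (in km·g/cm³).
e = (30.529 − 30.62) − (83.479913 − 89.4718) / 3.28 = 1.74 km.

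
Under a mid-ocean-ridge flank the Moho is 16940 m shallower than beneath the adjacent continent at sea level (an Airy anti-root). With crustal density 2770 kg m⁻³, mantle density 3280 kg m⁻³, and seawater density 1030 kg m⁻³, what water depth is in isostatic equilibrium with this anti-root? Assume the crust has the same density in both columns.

Replacing a thickness d of crust by seawater at the top must be balanced by replacing crust with mantle at the base: d (ρ_c − ρ_w) = a (ρ_m − ρ_c).
d = a (ρ_m − ρ_c)/(ρ_c − ρ_w) = 16940 m × 510/1740 = 4970 m.

4970 m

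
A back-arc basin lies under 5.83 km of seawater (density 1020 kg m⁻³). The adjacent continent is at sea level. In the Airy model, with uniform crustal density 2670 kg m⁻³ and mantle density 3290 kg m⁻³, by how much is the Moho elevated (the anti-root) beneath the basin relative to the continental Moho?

15.5 km

In Airy isostatic equilibrium: replacing crust with seawater at the top is compensated by replacing crust with mantle at the base: d (ρ_c − ρ_w) = a (ρ_m − ρ_c).
a = d (ρ_c − ρ_w)/(ρ_m − ρ_c) = 5.83 km × 1650/620 = 15.5 km.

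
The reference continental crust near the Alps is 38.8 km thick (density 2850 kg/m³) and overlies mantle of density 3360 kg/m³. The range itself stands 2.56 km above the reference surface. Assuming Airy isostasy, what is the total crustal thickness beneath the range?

Root depth r = h ρ_c / (ρ_m − ρ_c) = 2.56 km × 2850 / 510 = 14.31 km.
Total thickness = T + h + r = 38.8 km + 2.56 km + 14.31 km = 55.7 km.

55.7 km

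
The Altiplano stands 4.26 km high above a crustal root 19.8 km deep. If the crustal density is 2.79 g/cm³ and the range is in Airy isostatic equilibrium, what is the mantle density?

3.39 g/cm³

Airy balance: ρ_c h = (ρ_m − ρ_c) r → ρ_m = ρ_c (1 + h/r).
ρ_m = 2.79 × (1 + 4.26 km/19.8 km) = 3.39 g/cm³.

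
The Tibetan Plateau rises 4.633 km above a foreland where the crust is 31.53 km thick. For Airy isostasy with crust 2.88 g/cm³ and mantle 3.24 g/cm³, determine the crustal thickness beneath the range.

Root depth r = h ρ_c / (ρ_m − ρ_c) = 4.633 km × 2.88 / 0.36 = 37.06 km.
Total thickness = T + h + r = 31.53 km + 4.633 km + 37.06 km = 73.2 km.

73.2 km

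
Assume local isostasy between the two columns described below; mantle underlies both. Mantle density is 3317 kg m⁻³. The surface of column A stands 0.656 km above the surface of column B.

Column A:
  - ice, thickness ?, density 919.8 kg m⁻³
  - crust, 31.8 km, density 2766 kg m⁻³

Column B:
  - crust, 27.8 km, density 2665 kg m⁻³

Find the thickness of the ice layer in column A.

1.16 km

Take the compensation level at the base of the deeper column (depth z_c below the surface of column A) and equate Σ ρ_i t_i down to z_c; mantle fills any gap and the z_c terms cancel.
Column A: x×919.8 + 31.8×2766 + (z_c − 31.8 − x)×3317
Column B: 0.656×0 + 27.8×2665 + (z_c − 0.656 − 27.8)×3317
The z_c×3317 term appears on both sides and cancels. Collect the known terms of each column as K = Σ(ρt)_known − 3317 × (depth of known layers): K_A = 87958.8 − 3317×31.8 = −17521.8; K_B = 74087 − 3317×(0.656 + 27.8) = −20301.552.
Balance: K_A − x×(3317 − 919.8) = K_B, so x = (K_A − K_B)/(3317 − 919.8) = 2779.75/2397.2 = 1.16 km.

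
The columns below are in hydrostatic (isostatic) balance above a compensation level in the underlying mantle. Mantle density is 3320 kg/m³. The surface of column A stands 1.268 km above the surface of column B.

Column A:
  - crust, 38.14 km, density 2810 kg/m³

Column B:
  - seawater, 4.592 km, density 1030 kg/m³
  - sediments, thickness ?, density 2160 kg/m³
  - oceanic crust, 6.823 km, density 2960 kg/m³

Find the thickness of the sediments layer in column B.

1.96 km

Take the compensation level at the base of the deeper column (depth z_c below the surface of column A) and equate Σ ρ_i t_i down to z_c; mantle fills any gap and the z_c terms cancel.
Column A: 38.14×2810 + (z_c − 38.14)×3320
Column B: 1.268×0 + 4.592×1030 + x×2160 + 6.823×2960 + (z_c − 1.268 − 11.415 − x)×3320
The z_c×3320 term appears on both sides and cancels. Collect the known terms of each column as K = Σ(ρt)_known − 3320 × (depth of known layers): K_A = 107173.4 − 3320×38.14 = −19451.4; K_B = 24925.84 − 3320×(1.268 + 11.415) = −17181.72.
Balance: K_A = K_B − x×(3320 − 2160), so x = (K_B − K_A)/(3320 − 2160) = 2269.68/1160 = 1.96 km.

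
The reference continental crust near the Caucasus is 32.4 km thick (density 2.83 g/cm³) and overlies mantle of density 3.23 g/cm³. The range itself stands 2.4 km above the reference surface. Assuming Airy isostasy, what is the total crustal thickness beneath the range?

51.8 km

Root depth r = h ρ_c / (ρ_m − ρ_c) = 2.4 km × 2.83 / 0.4 = 16.98 km.
Total thickness = T + h + r = 32.4 km + 2.4 km + 16.98 km = 51.8 km.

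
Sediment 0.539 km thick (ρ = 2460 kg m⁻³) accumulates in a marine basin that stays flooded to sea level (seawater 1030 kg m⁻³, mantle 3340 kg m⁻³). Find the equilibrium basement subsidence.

0.334 km

Submarine loading: the sediment displaces seawater, and the subsidence is in turn flooded, so s (ρ_m − ρ_w) = t (ρ_sed − ρ_w).
s = 0.539 km × (2460 − 1030) / (3340 − 1030) = 0.334 km.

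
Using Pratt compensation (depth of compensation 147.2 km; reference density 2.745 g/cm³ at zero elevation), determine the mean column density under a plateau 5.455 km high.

Pratt balance: ρ_ref D = ρ (D + h).
ρ = ρ_ref D/(D + h) = 2.745 × 147.2 km/(147.2 km + 5.455 km) = 2.65 g/cm³.

2.65 g/cm³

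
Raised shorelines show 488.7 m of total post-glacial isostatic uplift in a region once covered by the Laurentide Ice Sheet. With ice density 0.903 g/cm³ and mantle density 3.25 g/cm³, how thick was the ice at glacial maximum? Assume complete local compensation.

1760 m

u = t ρ_ice/ρ_m → t = u ρ_m/ρ_ice = 488.7 m × 3.25/0.903 = 1760 m.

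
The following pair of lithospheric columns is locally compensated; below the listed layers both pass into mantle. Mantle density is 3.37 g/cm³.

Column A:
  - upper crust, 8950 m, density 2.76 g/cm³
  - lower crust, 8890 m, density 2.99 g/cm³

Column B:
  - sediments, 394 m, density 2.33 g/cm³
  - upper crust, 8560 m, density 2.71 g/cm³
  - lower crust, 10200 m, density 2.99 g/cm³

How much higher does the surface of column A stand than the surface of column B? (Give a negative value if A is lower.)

−326 m

For any compensation level in the mantle, the mantle terms cancel and isostasy reduces to e = (Σt_A − Σt_B) − (Σ(ρt)_A − Σ(ρt)_B) / ρ_m.
Σt_A = 17840 m; Σt_B = 19154 m; Σ(ρt)_A = 51283.1; Σ(ρt)_B = 54613.62 (in m·g/cm³).
e = (17840 − 19154) − (51283.1 − 54613.62) / 3.37 = −326 m.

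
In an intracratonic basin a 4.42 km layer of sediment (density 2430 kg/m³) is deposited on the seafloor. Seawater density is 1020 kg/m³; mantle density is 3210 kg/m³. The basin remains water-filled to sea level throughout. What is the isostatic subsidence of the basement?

Submarine loading: the sediment displaces seawater, and the subsidence is in turn flooded, so s (ρ_m − ρ_w) = t (ρ_sed − ρ_w).
s = 4.42 km × (2430 − 1020) / (3210 − 1020) = 2.85 km.

2.85 km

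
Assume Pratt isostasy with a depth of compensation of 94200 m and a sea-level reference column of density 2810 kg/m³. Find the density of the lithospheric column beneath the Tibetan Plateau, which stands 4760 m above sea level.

Pratt balance: ρ_ref D = ρ (D + h).
ρ = ρ_ref D/(D + h) = 2810 × 94200 m/(94200 m + 4760 m) = 2670 kg/m³.

2670 kg/m³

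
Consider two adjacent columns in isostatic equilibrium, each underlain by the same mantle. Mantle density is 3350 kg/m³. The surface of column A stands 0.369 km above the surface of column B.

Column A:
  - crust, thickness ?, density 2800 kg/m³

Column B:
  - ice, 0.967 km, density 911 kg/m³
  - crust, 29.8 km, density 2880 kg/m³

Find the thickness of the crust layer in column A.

Take the compensation level at the base of the deeper column (depth z_c below the surface of column A) and equate Σ ρ_i t_i down to z_c; mantle fills any gap and the z_c terms cancel.
Column A: x×2800 + (z_c − 0 − x)×3350
Column B: 0.369×0 + 0.967×911 + 29.8×2880 + (z_c − 0.369 − 30.767)×3350
The z_c×3350 term appears on both sides and cancels. Collect the known terms of each column as K = Σ(ρt)_known − 3350 × (depth of known layers): K_A = 0 − 3350×0 = 0; K_B = 86704.937 − 3350×(0.369 + 30.767) = −17600.663.
Balance: K_A − x×(3350 − 2800) = K_B, so x = (K_A − K_B)/(3350 − 2800) = 17600.7/550 = 32 km.

32 km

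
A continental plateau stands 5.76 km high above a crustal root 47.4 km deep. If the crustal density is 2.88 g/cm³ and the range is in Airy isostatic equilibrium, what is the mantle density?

Airy balance: ρ_c h = (ρ_m − ρ_c) r → ρ_m = ρ_c (1 + h/r).
ρ_m = 2.88 × (1 + 5.76 km/47.4 km) = 3.23 g/cm³.

3.23 g/cm³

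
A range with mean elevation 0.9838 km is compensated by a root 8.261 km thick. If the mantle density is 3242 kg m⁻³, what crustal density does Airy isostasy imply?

ρ_c h = (ρ_m − ρ_c) r → ρ_c (h + r) = ρ_m r → ρ_c = ρ_m r / (h + r).
ρ_c = 3242 × 8.261 km / (0.9838 km + 8.261 km) = 2900 kg m⁻³.

2900 kg m⁻³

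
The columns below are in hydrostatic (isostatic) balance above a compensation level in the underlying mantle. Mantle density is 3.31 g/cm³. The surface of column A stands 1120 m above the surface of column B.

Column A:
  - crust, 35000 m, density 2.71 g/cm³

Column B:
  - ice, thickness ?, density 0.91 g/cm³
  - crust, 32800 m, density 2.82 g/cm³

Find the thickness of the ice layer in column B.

509 m

Take the compensation level at the base of the deeper column (depth z_c below the surface of column A) and equate Σ ρ_i t_i down to z_c; mantle fills any gap and the z_c terms cancel.
Column A: 35000×2.71 + (z_c − 35000)×3.31
Column B: 1120×0 + x×0.91 + 32800×2.82 + (z_c − 1120 − 32800 − x)×3.31
The z_c×3.31 term appears on both sides and cancels. Collect the known terms of each column as K = Σ(ρt)_known − 3.31 × (depth of known layers): K_A = 94850 − 3.31×35000 = −21000; K_B = 92496 − 3.31×(1120 + 32800) = −19779.2.
Balance: K_A = K_B − x×(3.31 − 0.91), so x = (K_B − K_A)/(3.31 − 0.91) = 1220.8/2.4 = 509 m.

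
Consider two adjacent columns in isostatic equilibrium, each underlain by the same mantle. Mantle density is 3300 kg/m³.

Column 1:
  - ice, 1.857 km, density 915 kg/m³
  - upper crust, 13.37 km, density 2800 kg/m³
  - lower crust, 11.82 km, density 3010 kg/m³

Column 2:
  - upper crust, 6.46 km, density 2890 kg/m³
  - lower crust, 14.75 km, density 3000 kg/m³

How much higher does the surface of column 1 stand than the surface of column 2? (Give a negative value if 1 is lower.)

For any compensation level in the mantle, the mantle terms cancel and isostasy reduces to e = (Σt_1 − Σt_2) − (Σ(ρt)_1 − Σ(ρt)_2) / ρ_m.
Σt_1 = 27.047 km; Σt_2 = 21.21 km; Σ(ρt)_1 = 74713.355; Σ(ρt)_2 = 62919.4 (in km·kg/m³).
e = (27.047 − 21.21) − (74713.355 − 62919.4) / 3300 = 2.26 km.

2.26 km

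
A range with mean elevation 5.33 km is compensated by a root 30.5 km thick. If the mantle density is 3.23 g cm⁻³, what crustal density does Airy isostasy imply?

ρ_c h = (ρ_m − ρ_c) r → ρ_c (h + r) = ρ_m r → ρ_c = ρ_m r / (h + r).
ρ_c = 3.23 × 30.5 km / (5.33 km + 30.5 km) = 2.75 g cm⁻³.

2.75 g cm⁻³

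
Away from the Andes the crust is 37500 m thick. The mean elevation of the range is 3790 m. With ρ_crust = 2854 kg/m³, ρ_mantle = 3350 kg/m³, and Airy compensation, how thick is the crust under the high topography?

63100 m

Root depth r = h ρ_c / (ρ_m − ρ_c) = 3790 m × 2854 / 496 = 21810 m.
Total thickness = T + h + r = 37500 m + 3790 m + 21810 m = 63100 m.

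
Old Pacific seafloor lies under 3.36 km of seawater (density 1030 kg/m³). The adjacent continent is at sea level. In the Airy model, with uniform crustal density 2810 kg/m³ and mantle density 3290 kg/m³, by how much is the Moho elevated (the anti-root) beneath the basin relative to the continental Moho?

12.5 km

Isostatic balance requires: replacing crust with seawater at the top is compensated by replacing crust with mantle at the base: d (ρ_c − ρ_w) = a (ρ_m − ρ_c).
a = d (ρ_c − ρ_w)/(ρ_m − ρ_c) = 3.36 km × 1780/480 = 12.5 km.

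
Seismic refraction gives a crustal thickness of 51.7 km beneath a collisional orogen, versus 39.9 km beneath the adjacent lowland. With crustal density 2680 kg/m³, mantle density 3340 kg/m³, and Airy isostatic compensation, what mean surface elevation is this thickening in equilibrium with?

2.33 km

Excess crust Δ = 51.7 km − 39.9 km = 11.8 km, split between elevation h and root r with h + r = Δ.
Airy balance ρ_c h = (ρ_m − ρ_c) r gives r = h ρ_c/(ρ_m − ρ_c), so h (1 + ρ_c/(ρ_m − ρ_c)) = Δ, i.e. h = Δ (ρ_m − ρ_c)/ρ_m.
h = 11.8 km × 660/3340 = 2.33 km.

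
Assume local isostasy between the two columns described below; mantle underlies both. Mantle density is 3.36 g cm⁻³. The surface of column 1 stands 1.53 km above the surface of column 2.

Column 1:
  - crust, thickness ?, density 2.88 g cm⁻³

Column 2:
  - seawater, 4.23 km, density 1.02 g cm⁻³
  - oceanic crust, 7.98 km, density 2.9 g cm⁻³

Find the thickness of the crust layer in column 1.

Take the compensation level at the base of the deeper column (depth z_c below the surface of column 1) and equate Σ ρ_i t_i down to z_c; mantle fills any gap and the z_c terms cancel.
Column 1: x×2.88 + (z_c − 0 − x)×3.36
Column 2: 1.53×0 + 4.23×1.02 + 7.98×2.9 + (z_c − 1.53 − 12.21)×3.36
The z_c×3.36 term appears on both sides and cancels. Collect the known terms of each column as K = Σ(ρt)_known − 3.36 × (depth of known layers): K_1 = 0 − 3.36×0 = 0; K_2 = 27.4566 − 3.36×(1.53 + 12.21) = −18.7098.
Balance: K_1 − x×(3.36 − 2.88) = K_2, so x = (K_1 − K_2)/(3.36 − 2.88) = 18.7098/0.48 = 39 km.

39 km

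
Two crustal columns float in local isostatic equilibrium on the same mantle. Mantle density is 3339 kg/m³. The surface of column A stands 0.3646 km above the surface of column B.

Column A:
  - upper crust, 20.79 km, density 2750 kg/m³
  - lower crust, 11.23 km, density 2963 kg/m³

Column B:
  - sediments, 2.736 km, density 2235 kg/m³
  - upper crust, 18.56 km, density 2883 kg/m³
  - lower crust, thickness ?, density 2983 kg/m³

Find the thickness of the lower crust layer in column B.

Take the compensation level at the base of the deeper column (depth z_c below the surface of column A) and equate Σ ρ_i t_i down to z_c; mantle fills any gap and the z_c terms cancel.
Column A: 20.79×2750 + 11.23×2963 + (z_c − 32.02)×3339
Column B: 0.3646×0 + 2.736×2235 + 18.56×2883 + x×2983 + (z_c − 0.3646 − 21.296 − x)×3339
The z_c×3339 term appears on both sides and cancels. Collect the known terms of each column as K = Σ(ρt)_known − 3339 × (depth of known layers): K_A = 90446.99 − 3339×32.02 = −16467.79; K_B = 59623.44 − 3339×(0.3646 + 21.296) = −12701.3034.
Balance: K_A = K_B − x×(3339 − 2983), so x = (K_B − K_A)/(3339 − 2983) = 3766.49/356 = 10.6 km.

10.6 km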